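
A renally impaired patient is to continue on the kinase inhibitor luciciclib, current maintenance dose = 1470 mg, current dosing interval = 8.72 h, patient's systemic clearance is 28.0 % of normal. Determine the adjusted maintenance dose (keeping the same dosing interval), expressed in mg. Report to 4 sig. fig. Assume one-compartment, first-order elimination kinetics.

411.6 mg

To keep the same average steady-state level, dosing rate must scale with clearance.
CL ratio = 28.0 / 100 = 0.2800
New dose (same interval) = 1470 × 0.2800 = 411.6 mg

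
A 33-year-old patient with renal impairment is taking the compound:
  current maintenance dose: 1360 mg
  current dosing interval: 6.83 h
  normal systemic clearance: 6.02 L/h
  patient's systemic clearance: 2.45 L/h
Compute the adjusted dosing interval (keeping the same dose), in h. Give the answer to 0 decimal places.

To keep the same average steady-state level, dosing rate must scale with clearance.
CL ratio = 2.45 / 6.02 = 0.4070
New interval (same dose) = 6.83 / 0.4070 = 16.78 h

17 h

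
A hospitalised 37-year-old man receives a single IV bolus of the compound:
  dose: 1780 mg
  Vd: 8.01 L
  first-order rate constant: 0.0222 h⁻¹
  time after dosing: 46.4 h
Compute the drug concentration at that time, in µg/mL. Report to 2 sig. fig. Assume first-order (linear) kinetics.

79 µg/mL

C₀ = Dose / Vd = 1780 / 8.01 = 222.2 mg/L
C = C₀ · e^(−k·t) = 222.2 × e^(−0.02220 × 46.4)
  = 222.2 × 0.3570 = 79.33 mg/L
(79.33 mg/L = 79.33 µg/mL)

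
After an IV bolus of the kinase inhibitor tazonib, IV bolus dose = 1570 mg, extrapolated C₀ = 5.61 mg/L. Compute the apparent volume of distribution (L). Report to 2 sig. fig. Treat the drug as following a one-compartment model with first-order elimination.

280 L

Vd = Dose / C₀ = 1570 / 5.61 = 279.9 L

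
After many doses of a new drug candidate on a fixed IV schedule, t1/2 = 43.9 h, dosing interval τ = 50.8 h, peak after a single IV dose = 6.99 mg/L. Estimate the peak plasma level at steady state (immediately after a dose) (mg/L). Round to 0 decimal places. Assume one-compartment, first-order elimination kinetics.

k = ln2 / t½ = 0.693147 / 43.9 = 0.01579 h⁻¹
e^(−kτ) = e^(−0.01579 × 50.8) = 0.4484
Accumulation ratio R = 1 / (1 − e^(−kτ)) = 1 / (1 − 0.4484) = 1.813
Steady-state peak = C₀ × R = 6.99 × 1.813 = 12.67 mg/L

13 mg/L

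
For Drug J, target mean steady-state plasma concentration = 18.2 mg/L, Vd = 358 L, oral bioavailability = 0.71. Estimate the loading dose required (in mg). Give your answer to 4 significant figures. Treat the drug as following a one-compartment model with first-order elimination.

LD = Css × Vd / F = 18.2 × 358 / 0.71 = 9177 mg

9177 mg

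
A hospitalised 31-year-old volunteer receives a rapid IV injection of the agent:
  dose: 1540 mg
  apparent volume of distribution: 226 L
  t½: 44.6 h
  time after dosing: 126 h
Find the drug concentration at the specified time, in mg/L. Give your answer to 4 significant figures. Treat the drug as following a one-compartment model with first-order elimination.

0.9615 mg/L

C₀ = Dose / Vd = 1540 / 226 = 6.814 mg/L
k = ln2 / t½ = 0.693147 / 44.6 = 0.01554 h⁻¹
C = C₀ · e^(−k·t) = 6.814 × e^(−0.01554 × 126)
  = 6.814 × 0.1411 = 0.9615 mg/L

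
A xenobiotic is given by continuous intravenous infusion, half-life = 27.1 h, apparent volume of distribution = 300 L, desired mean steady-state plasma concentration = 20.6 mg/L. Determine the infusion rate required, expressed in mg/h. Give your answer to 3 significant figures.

k = ln2 / t½ = 0.693147 / 27.1 = 0.02558 h⁻¹
CL = k × Vd = 0.02558 × 300 = 7.674 L/h
At steady state, infusion rate R₀ = Css × CL = 20.6 × 7.674 = 158.1 mg/h

158 mg/h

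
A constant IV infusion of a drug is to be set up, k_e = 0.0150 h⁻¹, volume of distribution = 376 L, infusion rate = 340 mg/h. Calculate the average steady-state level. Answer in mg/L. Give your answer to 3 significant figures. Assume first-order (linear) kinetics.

60.3 mg/L

CL = k × Vd = 0.01500 × 376 = 5.640 L/h
At steady state Css = R₀ / CL = 340 / 5.640 = 60.28 mg/L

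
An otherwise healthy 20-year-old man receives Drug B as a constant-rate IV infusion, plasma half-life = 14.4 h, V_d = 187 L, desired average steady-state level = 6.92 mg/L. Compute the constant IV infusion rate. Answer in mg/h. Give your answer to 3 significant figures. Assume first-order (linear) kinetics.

62.3 mg/h

k = ln2 / t½ = 0.693147 / 14.4 = 0.04814 h⁻¹
CL = k × Vd = 0.04814 × 187 = 9.002 L/h
At steady state, infusion rate R₀ = Css × CL = 6.92 × 9.002 = 62.29 mg/h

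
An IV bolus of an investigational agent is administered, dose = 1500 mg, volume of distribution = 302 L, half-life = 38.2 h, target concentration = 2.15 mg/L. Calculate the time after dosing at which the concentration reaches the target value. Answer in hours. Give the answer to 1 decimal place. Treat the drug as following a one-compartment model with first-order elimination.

C₀ = Dose / Vd = 1500 / 302 = 4.967 mg/L
k = ln2 / t½ = 0.693147 / 38.2 = 0.01815 h⁻¹
t = ln(C₀ / C) / k = ln(4.967 / 2.15) / 0.01815
  = ln(2.310) / 0.01815 = 0.8372 / 0.01815 = 46.13 h

46.1 h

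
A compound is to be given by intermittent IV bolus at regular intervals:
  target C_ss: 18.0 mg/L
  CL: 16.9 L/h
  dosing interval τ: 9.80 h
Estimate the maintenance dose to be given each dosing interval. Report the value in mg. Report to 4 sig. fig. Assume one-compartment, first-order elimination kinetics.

At steady state, Dose/τ = Css × CL.
Dose = Css × CL × τ = 18.0 × 16.90 × 9.80 = 2981 mg

2981 mg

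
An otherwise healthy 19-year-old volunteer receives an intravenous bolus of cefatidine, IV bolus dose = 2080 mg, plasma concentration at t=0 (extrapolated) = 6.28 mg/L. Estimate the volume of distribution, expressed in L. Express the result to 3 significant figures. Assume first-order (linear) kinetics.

Vd = Dose / C₀ = 2080 / 6.28 = 331.2 L

331 L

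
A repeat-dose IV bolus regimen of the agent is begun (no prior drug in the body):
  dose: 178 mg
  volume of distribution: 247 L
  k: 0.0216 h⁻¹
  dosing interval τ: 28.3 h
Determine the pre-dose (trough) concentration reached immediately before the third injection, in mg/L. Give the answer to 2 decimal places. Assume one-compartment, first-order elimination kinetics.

C₀ per dose = Dose / Vd = 178 / 247 = 0.7206 mg/L
Fraction remaining after one interval: r = e^(−kτ) = e^(−0.02160 × 28.3) = 0.5427
Before dose 3, 2 doses have been given (aged 1τ, 2τ).
C_trough = C₀ × (r + r²) = 0.7206 × (0.5427 + 0.2945) = 0.6033 mg/L

0.60 mg/L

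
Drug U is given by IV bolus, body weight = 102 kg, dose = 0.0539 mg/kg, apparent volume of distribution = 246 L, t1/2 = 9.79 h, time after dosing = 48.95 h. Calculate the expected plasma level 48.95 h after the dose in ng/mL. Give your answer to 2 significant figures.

0.70 ng/mL

Total dose = 0.0539 × 102 = 5.498 mg
C₀ = Dose / Vd = 5.498 / 246 = 0.02235 mg/L
k = ln2 / t½ = 0.693147 / 9.79 = 0.07080 h⁻¹
t / t½ = 48.95 / 9.79 = 5 half-lives
C = C₀ × (1/2)^5 = 0.02235 × 0.03125 = 0.0006984 mg/L
Convert: 0.0006984 mg/L × 1000 = 0.6984 ng/mL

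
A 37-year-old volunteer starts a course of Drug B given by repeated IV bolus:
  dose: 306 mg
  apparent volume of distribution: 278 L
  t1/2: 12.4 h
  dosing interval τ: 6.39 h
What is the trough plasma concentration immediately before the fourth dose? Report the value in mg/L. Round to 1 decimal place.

C₀ per dose = Dose / Vd = 306 / 278 = 1.101 mg/L
k = ln2 / t½ = 0.693147 / 12.4 = 0.05590 h⁻¹
Fraction remaining after one interval: r = e^(−kτ) = e^(−0.05590 × 6.39) = 0.6996
Before dose 4, 3 doses have been given (aged 1τ, 2τ, 3τ).
C_trough = C₀ × (r + r² + … + r^3) = C₀ × r(1−r^3)/(1−r)
        = 1.101 × 0.6996 × (1 − 0.3424) / (1 − 0.6996) = 1.686 mg/L

1.7 mg/L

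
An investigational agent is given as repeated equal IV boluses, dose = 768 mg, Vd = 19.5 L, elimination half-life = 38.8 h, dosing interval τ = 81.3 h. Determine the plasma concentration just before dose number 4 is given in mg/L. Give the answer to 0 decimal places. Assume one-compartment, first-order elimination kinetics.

C₀ per dose = Dose / Vd = 768 / 19.5 = 39.38 mg/L
k = ln2 / t½ = 0.693147 / 38.8 = 0.01786 h⁻¹
Fraction remaining after one interval: r = e^(−kτ) = e^(−0.01786 × 81.3) = 0.2341
Before dose 4, 3 doses have been given (aged 1τ, 2τ, 3τ).
C_trough = C₀ × (r + r² + … + r^3) = C₀ × r(1−r^3)/(1−r)
        = 39.38 × 0.2341 × (1 − 0.01283) / (1 − 0.2341) = 11.88 mg/L

12 mg/L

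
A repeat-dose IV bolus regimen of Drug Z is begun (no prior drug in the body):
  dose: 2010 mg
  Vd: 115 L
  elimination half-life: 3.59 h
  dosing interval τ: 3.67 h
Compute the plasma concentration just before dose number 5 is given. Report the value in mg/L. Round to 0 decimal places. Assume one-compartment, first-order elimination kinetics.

C₀ per dose = Dose / Vd = 2010 / 115 = 17.48 mg/L
k = ln2 / t½ = 0.693147 / 3.59 = 0.1931 h⁻¹
Fraction remaining after one interval: r = e^(−kτ) = e^(−0.1931 × 3.67) = 0.4923
Before dose 5, 4 doses have been given (aged 1τ, 2τ, 3τ, 4τ).
C_trough = C₀ × (r + r² + … + r^4) = C₀ × r(1−r^4)/(1−r)
        = 17.48 × 0.4923 × (1 − 0.05874) / (1 − 0.4923) = 15.95 mg/L

16 mg/L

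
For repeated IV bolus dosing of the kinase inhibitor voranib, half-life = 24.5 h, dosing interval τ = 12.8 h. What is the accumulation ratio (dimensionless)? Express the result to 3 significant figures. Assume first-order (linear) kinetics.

3.29

k = ln2 / t½ = 0.693147 / 24.5 = 0.02829 h⁻¹
e^(−kτ) = e^(−0.02829 × 12.8) = 0.6962
Accumulation ratio R = 1 / (1 − e^(−kτ)) = 1 / (1 − 0.6962) = 3.292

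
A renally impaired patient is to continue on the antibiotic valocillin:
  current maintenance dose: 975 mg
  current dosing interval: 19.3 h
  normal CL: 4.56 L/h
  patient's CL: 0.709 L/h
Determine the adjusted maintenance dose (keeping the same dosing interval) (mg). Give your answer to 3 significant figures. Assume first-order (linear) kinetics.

To keep the same average steady-state level, dosing rate must scale with clearance.
CL ratio = 0.709 / 4.56 = 0.1555
New dose (same interval) = 975 × 0.1555 = 151.6 mg

152 mg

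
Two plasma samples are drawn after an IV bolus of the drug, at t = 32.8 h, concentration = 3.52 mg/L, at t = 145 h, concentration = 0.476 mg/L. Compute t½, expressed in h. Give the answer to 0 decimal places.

k = ln(C₁/C₂) / (t₂ − t₁) = ln(3.52/0.476) / (145 − 32.8)
  = 2.001 / 112.2 = 0.01783 h⁻¹
t½ = ln2 / k = 0.693147 / 0.01783 = 38.88 h

39 h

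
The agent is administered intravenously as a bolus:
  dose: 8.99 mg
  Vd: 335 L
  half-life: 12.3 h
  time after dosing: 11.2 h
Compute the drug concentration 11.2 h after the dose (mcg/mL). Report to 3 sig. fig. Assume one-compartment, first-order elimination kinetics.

0.0143 mcg/mL

C₀ = Dose / Vd = 8.990 / 335 = 0.02684 mg/L
k = ln2 / t½ = 0.693147 / 12.3 = 0.05635 h⁻¹
C = C₀ · e^(−k·t) = 0.02684 × e^(−0.05635 × 11.2)
  = 0.02684 × 0.5320 = 0.01428 mg/L
(0.01428 mg/L = 0.01428 mcg/mL)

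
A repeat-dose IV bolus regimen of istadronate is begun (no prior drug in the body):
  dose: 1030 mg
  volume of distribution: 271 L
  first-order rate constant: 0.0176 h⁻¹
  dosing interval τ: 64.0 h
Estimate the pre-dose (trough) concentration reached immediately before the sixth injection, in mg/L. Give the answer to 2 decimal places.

1.82 mg/L

C₀ per dose = Dose / Vd = 1030 / 271 = 3.801 mg/L
Fraction remaining after one interval: r = e^(−kτ) = e^(−0.01760 × 64.0) = 0.3242
Before dose 6, 5 doses have been given (aged 1τ, 2τ, 3τ, 4τ, 5τ).
C_trough = C₀ × (r + r² + … + r^5) = C₀ × r(1−r^5)/(1−r)
        = 3.801 × 0.3242 × (1 − 0.003582) / (1 − 0.3242) = 1.817 mg/L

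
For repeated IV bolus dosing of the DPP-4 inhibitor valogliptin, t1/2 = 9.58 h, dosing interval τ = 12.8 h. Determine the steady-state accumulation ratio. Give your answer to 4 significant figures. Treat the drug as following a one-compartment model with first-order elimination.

1.656

k = ln2 / t½ = 0.693147 / 9.58 = 0.07235 h⁻¹
e^(−kτ) = e^(−0.07235 × 12.8) = 0.3961
Accumulation ratio R = 1 / (1 − e^(−kτ)) = 1 / (1 − 0.3961) = 1.656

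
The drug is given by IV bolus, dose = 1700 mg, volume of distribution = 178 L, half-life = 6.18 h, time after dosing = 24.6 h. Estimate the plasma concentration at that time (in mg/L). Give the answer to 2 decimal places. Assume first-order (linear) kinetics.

C₀ = Dose / Vd = 1700 / 178 = 9.551 mg/L
k = ln2 / t½ = 0.693147 / 6.18 = 0.1122 h⁻¹
C = C₀ · e^(−k·t) = 9.551 × e^(−0.1122 × 24.6)
  = 9.551 × 0.06328 = 0.6044 mg/L

0.60 mg/L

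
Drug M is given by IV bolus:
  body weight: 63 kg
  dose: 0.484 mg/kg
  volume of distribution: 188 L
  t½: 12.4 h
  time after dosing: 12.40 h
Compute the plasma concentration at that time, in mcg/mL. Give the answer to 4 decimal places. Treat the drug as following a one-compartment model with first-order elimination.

Total dose = 0.484 × 63 = 30.49 mg
C₀ = Dose / Vd = 30.49 / 188 = 0.1622 mg/L
k = ln2 / t½ = 0.693147 / 12.4 = 0.05590 h⁻¹
t / t½ = 12.40 / 12.4 = 1 half-lives
C = C₀ × (1/2)^1 = 0.1622 × 0.5000 = 0.08110 mg/L
(0.08110 mg/L = 0.08110 mcg/mL)

0.0811 mcg/mL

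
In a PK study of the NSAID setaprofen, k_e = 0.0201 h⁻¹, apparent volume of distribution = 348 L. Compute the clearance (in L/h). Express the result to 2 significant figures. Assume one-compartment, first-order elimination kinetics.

CL = k × Vd = 0.0201 × 348 = 6.995 L/h

7.0 L/h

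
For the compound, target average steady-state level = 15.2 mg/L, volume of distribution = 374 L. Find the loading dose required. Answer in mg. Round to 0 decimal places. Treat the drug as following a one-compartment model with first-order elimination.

5685 mg

LD = Css × Vd = 15.2 × 374 = 5685 mg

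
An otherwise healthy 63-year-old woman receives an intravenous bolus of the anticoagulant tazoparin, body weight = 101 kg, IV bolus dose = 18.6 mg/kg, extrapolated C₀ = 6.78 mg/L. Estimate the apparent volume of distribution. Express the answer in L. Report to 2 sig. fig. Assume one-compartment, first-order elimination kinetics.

Dose = 18.6 × 101 = 1879 mg
Vd = Dose / C₀ = 1879 / 6.78 = 277.1 L

280 L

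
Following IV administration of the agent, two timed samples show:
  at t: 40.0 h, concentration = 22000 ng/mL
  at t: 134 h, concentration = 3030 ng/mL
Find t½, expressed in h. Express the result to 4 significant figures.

32.87 h

k = ln(C₁/C₂) / (t₂ − t₁) = ln(22000/3030) / (134 − 40.0)
  = 1.982 / 94.00 = 0.02109 h⁻¹
t½ = ln2 / k = 0.693147 / 0.02109 = 32.87 h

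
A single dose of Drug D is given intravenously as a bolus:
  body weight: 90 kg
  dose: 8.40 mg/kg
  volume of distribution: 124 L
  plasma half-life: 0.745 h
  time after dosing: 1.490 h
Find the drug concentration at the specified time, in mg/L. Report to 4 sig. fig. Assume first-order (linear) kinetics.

Total dose = 8.40 × 90 = 756.0 mg
C₀ = Dose / Vd = 756.0 / 124 = 6.097 mg/L
k = ln2 / t½ = 0.693147 / 0.745 = 0.9304 h⁻¹
t / t½ = 1.490 / 0.745 = 2 half-lives
C = C₀ × (1/2)^2 = 6.097 × 0.2500 = 1.524 mg/L

1.524 mg/L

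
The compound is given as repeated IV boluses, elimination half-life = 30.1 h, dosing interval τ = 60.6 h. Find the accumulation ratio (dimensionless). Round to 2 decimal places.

1.33

k = ln2 / t½ = 0.693147 / 30.1 = 0.02303 h⁻¹
e^(−kτ) = e^(−0.02303 × 60.6) = 0.2477
Accumulation ratio R = 1 / (1 − e^(−kτ)) = 1 / (1 − 0.2477) = 1.329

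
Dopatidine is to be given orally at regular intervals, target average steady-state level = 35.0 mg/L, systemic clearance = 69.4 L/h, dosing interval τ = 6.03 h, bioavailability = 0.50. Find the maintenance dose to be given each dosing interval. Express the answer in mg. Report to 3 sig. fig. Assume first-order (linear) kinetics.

29300 mg

At steady state, F × (Dose/τ) = Css × CL.
Dose = Css × CL × τ / F = 35.0 × 69.40 × 6.03 / 0.50 = 29290 mg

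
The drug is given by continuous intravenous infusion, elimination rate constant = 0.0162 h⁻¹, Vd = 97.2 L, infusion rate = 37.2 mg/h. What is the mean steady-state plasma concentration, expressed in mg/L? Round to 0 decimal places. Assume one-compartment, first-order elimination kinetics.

CL = k × Vd = 0.01620 × 97.2 = 1.575 L/h
At steady state Css = R₀ / CL = 37.2 / 1.575 = 23.62 mg/L

24 mg/L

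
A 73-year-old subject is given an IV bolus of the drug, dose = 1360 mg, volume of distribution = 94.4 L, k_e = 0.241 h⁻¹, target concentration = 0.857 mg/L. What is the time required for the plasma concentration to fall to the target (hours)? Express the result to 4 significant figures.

C₀ = Dose / Vd = 1360 / 94.4 = 14.41 mg/L
t = ln(C₀ / C) / k = ln(14.41 / 0.857) / 0.2410
  = ln(16.81) / 0.2410 = 2.822 / 0.2410 = 11.71 h

11.71 h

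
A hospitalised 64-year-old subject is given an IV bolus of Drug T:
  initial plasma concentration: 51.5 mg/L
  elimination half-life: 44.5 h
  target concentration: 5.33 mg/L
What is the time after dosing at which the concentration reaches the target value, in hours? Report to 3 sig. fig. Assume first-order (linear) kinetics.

k = ln2 / t½ = 0.693147 / 44.5 = 0.01558 h⁻¹
t = ln(C₀ / C) / k = ln(51.50 / 5.33) / 0.01558
  = ln(9.662) / 0.01558 = 2.268 / 0.01558 = 145.6 h

146 h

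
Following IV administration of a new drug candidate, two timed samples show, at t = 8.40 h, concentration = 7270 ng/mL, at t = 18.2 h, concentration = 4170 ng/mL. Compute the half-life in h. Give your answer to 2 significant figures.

12 h

k = ln(C₁/C₂) / (t₂ − t₁) = ln(7270/4170) / (18.2 − 8.40)
  = 0.5558 / 9.800 = 0.05671 h⁻¹
t½ = ln2 / k = 0.693147 / 0.05671 = 12.22 h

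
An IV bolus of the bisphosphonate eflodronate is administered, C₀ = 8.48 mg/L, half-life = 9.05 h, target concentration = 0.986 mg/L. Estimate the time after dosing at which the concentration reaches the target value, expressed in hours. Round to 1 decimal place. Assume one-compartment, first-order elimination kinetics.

k = ln2 / t½ = 0.693147 / 9.05 = 0.07659 h⁻¹
t = ln(C₀ / C) / k = ln(8.480 / 0.986) / 0.07659
  = ln(8.600) / 0.07659 = 2.152 / 0.07659 = 28.10 h

28.1 h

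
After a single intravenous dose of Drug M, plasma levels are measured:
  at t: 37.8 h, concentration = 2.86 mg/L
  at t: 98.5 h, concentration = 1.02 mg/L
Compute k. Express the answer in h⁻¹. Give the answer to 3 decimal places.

k = ln(C₁/C₂) / (t₂ − t₁) = ln(2.86/1.02) / (98.5 − 37.8)
  = 1.031 / 60.70 = 0.01699 h⁻¹

0.017 h⁻¹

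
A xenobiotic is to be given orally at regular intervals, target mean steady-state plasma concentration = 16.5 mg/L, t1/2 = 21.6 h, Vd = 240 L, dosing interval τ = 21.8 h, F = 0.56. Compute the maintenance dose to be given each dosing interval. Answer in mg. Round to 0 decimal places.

4947 mg

k = ln2 / t½ = 0.693147 / 21.6 = 0.03209 h⁻¹
CL = k × Vd = 0.03209 × 240 = 7.702 L/h
At steady state, F × (Dose/τ) = Css × CL.
Dose = Css × CL × τ / F = 16.5 × 7.702 × 21.8 / 0.56 = 4947 mg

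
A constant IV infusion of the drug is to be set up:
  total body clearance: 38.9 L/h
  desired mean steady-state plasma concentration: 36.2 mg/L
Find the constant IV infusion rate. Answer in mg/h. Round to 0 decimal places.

At steady state, infusion rate R₀ = Css × CL = 36.2 × 38.90 = 1408 mg/h

1408 mg/h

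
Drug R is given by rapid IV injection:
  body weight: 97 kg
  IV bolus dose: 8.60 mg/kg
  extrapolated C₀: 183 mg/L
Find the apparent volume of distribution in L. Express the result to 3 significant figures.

Dose = 8.60 × 97 = 834.2 mg
Vd = Dose / C₀ = 834.2 / 183 = 4.558 L

4.56 L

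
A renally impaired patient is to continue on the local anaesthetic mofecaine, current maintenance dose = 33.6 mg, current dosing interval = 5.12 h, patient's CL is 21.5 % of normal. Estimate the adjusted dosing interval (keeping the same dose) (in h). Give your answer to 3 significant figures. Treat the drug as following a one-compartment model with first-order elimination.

23.8 h

To keep the same average steady-state level, dosing rate must scale with clearance.
CL ratio = 21.5 / 100 = 0.2150
New interval (same dose) = 5.12 / 0.2150 = 23.81 h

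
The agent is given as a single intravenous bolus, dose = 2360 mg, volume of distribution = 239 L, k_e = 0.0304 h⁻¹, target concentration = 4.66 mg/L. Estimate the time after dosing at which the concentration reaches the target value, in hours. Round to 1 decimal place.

24.7 h

C₀ = Dose / Vd = 2360 / 239 = 9.874 mg/L
t = ln(C₀ / C) / k = ln(9.874 / 4.66) / 0.03040
  = ln(2.119) / 0.03040 = 0.7509 / 0.03040 = 24.70 h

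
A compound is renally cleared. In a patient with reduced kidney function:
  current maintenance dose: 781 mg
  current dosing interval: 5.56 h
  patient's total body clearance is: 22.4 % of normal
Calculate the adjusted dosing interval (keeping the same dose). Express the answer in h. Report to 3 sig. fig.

24.8 h

To keep the same average steady-state level, dosing rate must scale with clearance.
CL ratio = 22.4 / 100 = 0.2240
New interval (same dose) = 5.56 / 0.2240 = 24.82 h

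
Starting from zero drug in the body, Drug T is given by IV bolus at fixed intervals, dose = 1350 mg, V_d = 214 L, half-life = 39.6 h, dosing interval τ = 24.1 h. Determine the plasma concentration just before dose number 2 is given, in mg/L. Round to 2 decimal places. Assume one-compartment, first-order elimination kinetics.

4.14 mg/L

C₀ per dose = Dose / Vd = 1350 / 214 = 6.308 mg/L
k = ln2 / t½ = 0.693147 / 39.6 = 0.01750 h⁻¹
Fraction remaining after one interval: r = e^(−kτ) = e^(−0.01750 × 24.1) = 0.6559
Before dose 2, 1 dose has been given (aged 1τ).
C_trough = C₀ × r = 6.308 × 0.6559 = 4.137 mg/L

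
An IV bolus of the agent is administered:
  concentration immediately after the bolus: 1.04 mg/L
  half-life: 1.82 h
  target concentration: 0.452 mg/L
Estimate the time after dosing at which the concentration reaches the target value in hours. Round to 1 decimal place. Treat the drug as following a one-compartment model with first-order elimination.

2.2 h

k = ln2 / t½ = 0.693147 / 1.82 = 0.3809 h⁻¹
t = ln(C₀ / C) / k = ln(1.040 / 0.452) / 0.3809
  = ln(2.301) / 0.3809 = 0.8333 / 0.3809 = 2.188 h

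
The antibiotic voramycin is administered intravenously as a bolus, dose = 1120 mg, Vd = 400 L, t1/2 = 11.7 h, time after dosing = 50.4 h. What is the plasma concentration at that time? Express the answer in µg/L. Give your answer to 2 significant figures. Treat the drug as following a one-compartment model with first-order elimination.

C₀ = Dose / Vd = 1120 / 400 = 2.800 mg/L
k = ln2 / t½ = 0.693147 / 11.7 = 0.05924 h⁻¹
C = C₀ · e^(−k·t) = 2.800 × e^(−0.05924 × 50.4)
  = 2.800 × 0.05050 = 0.1414 mg/L
Convert: 0.1414 mg/L × 1000 = 141.4 µg/L

140 µg/L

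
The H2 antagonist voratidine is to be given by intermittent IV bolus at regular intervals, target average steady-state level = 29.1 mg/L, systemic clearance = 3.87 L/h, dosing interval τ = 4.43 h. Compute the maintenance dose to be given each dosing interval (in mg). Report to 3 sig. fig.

At steady state, Dose/τ = Css × CL.
Dose = Css × CL × τ = 29.1 × 3.870 × 4.43 = 498.9 mg

499 mg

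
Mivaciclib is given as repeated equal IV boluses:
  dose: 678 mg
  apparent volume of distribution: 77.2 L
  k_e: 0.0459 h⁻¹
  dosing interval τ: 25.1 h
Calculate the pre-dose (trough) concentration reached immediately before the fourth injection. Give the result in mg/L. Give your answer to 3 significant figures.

C₀ per dose = Dose / Vd = 678 / 77.2 = 8.782 mg/L
Fraction remaining after one interval: r = e^(−kτ) = e^(−0.04590 × 25.1) = 0.3160
Before dose 4, 3 doses have been given (aged 1τ, 2τ, 3τ).
C_trough = C₀ × (r + r² + … + r^3) = C₀ × r(1−r^3)/(1−r)
        = 8.782 × 0.3160 × (1 − 0.03155) / (1 − 0.3160) = 3.929 mg/L

3.93 mg/L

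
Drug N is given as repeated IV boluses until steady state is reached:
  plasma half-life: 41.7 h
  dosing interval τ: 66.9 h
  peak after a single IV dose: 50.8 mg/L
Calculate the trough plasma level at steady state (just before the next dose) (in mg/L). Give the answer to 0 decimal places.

25 mg/L

k = ln2 / t½ = 0.693147 / 41.7 = 0.01662 h⁻¹
e^(−kτ) = e^(−0.01662 × 66.9) = 0.3289
Accumulation ratio R = 1 / (1 − e^(−kτ)) = 1 / (1 − 0.3289) = 1.490
Steady-state trough = C₀ × R × e^(−kτ) = 50.8 × 1.490 × 0.3289 = 24.90 mg/L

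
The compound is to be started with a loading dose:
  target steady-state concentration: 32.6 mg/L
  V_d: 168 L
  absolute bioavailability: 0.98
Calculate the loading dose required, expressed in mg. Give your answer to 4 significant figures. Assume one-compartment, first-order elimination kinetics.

LD = Css × Vd / F = 32.6 × 168 / 0.98 = 5589 mg

5589 mg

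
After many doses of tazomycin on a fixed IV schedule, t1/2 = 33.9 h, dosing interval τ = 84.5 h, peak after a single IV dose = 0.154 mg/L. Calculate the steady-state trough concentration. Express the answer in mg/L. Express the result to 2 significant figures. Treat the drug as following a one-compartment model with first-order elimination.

0.033 mg/L

k = ln2 / t½ = 0.693147 / 33.9 = 0.02045 h⁻¹
e^(−kτ) = e^(−0.02045 × 84.5) = 0.1776
Accumulation ratio R = 1 / (1 − e^(−kτ)) = 1 / (1 − 0.1776) = 1.216
Steady-state trough = C₀ × R × e^(−kτ) = 0.154 × 1.216 × 0.1776 = 0.03326 mg/L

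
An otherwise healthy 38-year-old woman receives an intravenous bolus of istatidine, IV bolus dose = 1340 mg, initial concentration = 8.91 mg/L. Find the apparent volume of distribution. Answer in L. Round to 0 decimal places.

Vd = Dose / C₀ = 1340 / 8.91 = 150.4 L

150 L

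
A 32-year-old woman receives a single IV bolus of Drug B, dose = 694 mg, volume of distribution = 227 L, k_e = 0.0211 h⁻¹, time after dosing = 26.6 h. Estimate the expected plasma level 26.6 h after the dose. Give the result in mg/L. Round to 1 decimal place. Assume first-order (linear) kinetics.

C₀ = Dose / Vd = 694.0 / 227 = 3.057 mg/L
C = C₀ · e^(−k·t) = 3.057 × e^(−0.02110 × 26.6)
  = 3.057 × 0.5705 = 1.744 mg/L

1.7 mg/L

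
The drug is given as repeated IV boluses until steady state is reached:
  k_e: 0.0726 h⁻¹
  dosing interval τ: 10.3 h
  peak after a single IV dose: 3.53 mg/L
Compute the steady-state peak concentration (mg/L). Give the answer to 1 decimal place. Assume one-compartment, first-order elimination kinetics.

e^(−kτ) = e^(−0.07260 × 10.3) = 0.4734
Accumulation ratio R = 1 / (1 − e^(−kτ)) = 1 / (1 − 0.4734) = 1.899
Steady-state peak = C₀ × R = 3.53 × 1.899 = 6.703 mg/L

6.7 mg/L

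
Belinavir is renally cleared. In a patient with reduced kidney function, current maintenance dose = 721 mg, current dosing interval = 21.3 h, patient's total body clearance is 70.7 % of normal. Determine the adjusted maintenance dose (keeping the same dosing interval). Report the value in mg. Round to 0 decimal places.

To keep the same average steady-state level, dosing rate must scale with clearance.
CL ratio = 70.7 / 100 = 0.7070
New dose (same interval) = 721 × 0.7070 = 509.7 mg

510 mg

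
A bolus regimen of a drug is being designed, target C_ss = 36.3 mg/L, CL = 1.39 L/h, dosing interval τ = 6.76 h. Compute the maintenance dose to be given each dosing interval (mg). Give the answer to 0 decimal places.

341 mg

At steady state, Dose/τ = Css × CL.
Dose = Css × CL × τ = 36.3 × 1.390 × 6.76 = 341.1 mg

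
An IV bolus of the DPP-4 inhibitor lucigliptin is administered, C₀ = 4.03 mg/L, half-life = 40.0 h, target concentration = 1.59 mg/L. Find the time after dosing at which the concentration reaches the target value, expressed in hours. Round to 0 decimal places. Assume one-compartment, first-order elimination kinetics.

54 h

k = ln2 / t½ = 0.693147 / 40.0 = 0.01733 h⁻¹
t = ln(C₀ / C) / k = ln(4.030 / 1.59) / 0.01733
  = ln(2.535) / 0.01733 = 0.9302 / 0.01733 = 53.68 h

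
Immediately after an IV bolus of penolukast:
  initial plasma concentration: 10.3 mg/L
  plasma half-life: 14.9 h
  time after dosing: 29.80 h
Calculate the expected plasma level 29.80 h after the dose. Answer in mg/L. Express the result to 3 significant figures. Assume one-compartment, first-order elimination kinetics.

2.58 mg/L

k = ln2 / t½ = 0.693147 / 14.9 = 0.04652 h⁻¹
t / t½ = 29.80 / 14.9 = 2 half-lives
C = C₀ × (1/2)^2 = 10.30 × 0.2500 = 2.575 mg/L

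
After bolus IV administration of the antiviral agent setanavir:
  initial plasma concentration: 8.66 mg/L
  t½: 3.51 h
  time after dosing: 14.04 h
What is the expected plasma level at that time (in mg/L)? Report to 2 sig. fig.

0.54 mg/L

k = ln2 / t½ = 0.693147 / 3.51 = 0.1975 h⁻¹
t / t½ = 14.04 / 3.51 = 4 half-lives
C = C₀ × (1/2)^4 = 8.660 × 0.06250 = 0.5413 mg/L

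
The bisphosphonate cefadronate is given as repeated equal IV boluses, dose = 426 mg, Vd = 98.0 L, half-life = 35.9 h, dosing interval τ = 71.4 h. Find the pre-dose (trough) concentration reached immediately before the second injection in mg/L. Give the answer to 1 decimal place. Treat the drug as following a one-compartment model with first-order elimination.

C₀ per dose = Dose / Vd = 426 / 98.0 = 4.347 mg/L
k = ln2 / t½ = 0.693147 / 35.9 = 0.01931 h⁻¹
Fraction remaining after one interval: r = e^(−kτ) = e^(−0.01931 × 71.4) = 0.2519
Before dose 2, 1 dose has been given (aged 1τ).
C_trough = C₀ × r = 4.347 × 0.2519 = 1.095 mg/L

1.1 mg/L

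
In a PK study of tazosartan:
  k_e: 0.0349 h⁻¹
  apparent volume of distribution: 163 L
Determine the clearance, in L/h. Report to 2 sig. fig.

CL = k × Vd = 0.0349 × 163 = 5.689 L/h

5.7 L/h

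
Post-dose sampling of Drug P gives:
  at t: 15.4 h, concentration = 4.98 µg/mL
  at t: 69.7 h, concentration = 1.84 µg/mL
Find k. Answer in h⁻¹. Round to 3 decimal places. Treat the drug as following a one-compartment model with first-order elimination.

0.018 h⁻¹

k = ln(C₁/C₂) / (t₂ − t₁) = ln(4.98/1.84) / (69.7 − 15.4)
  = 0.9957 / 54.30 = 0.01834 h⁻¹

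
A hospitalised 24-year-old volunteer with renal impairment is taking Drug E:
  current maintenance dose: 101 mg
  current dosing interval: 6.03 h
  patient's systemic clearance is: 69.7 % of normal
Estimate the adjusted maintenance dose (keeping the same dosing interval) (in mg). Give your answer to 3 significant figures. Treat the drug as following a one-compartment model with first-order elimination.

70.4 mg

To keep the same average steady-state level, dosing rate must scale with clearance.
CL ratio = 69.7 / 100 = 0.6970
New dose (same interval) = 101 × 0.6970 = 70.40 mg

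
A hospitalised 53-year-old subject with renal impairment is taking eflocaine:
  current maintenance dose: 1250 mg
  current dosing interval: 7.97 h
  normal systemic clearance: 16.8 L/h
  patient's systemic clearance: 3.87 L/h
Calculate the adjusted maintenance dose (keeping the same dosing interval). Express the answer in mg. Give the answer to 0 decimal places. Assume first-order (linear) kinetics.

288 mg

To keep the same average steady-state level, dosing rate must scale with clearance.
CL ratio = 3.87 / 16.8 = 0.2304
New dose (same interval) = 1250 × 0.2304 = 288.0 mg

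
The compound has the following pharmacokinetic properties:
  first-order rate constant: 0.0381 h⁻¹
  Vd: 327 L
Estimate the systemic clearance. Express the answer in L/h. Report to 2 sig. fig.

CL = k × Vd = 0.0381 × 327 = 12.46 L/h

12 L/h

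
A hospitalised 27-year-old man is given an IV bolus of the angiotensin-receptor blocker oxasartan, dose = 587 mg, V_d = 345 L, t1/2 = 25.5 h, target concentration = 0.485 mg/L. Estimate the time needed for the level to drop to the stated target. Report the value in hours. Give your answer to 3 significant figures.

C₀ = Dose / Vd = 587.0 / 345 = 1.701 mg/L
k = ln2 / t½ = 0.693147 / 25.5 = 0.02718 h⁻¹
t = ln(C₀ / C) / k = ln(1.701 / 0.485) / 0.02718
  = ln(3.507) / 0.02718 = 1.255 / 0.02718 = 46.17 h

46.2 h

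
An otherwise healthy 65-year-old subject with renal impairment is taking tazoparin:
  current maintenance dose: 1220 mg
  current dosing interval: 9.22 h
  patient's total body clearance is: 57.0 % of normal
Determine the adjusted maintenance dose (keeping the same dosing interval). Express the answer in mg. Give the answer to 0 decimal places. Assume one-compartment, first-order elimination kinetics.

695 mg

To keep the same average steady-state level, dosing rate must scale with clearance.
CL ratio = 57.0 / 100 = 0.5700
New dose (same interval) = 1220 × 0.5700 = 695.4 mg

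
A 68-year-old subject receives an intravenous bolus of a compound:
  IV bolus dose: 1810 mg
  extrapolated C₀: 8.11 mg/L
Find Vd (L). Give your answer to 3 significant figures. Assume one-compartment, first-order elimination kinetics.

Vd = Dose / C₀ = 1810 / 8.11 = 223.2 L

223 L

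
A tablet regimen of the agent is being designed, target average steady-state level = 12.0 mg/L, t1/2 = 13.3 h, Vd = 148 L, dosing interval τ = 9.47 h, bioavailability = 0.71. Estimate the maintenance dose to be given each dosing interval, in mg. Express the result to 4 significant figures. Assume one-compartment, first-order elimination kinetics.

1235 mg

k = ln2 / t½ = 0.693147 / 13.3 = 0.05212 h⁻¹
CL = k × Vd = 0.05212 × 148 = 7.714 L/h
At steady state, F × (Dose/τ) = Css × CL.
Dose = Css × CL × τ / F = 12.0 × 7.714 × 9.47 / 0.71 = 1235 mg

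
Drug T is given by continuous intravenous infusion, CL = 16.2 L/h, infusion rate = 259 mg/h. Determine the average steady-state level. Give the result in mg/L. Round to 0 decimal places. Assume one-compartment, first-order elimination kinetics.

16 mg/L

At steady state Css = R₀ / CL = 259 / 16.20 = 15.99 mg/L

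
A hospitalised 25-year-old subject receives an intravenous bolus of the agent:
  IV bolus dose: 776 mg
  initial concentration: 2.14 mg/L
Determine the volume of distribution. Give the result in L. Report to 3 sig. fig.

363 L

Vd = Dose / C₀ = 776.0 / 2.14 = 362.6 L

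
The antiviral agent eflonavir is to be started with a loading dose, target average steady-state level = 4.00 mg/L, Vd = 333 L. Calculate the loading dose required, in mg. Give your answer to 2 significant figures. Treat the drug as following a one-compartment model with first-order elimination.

LD = Css × Vd = 4.00 × 333 = 1332 mg

1300 mg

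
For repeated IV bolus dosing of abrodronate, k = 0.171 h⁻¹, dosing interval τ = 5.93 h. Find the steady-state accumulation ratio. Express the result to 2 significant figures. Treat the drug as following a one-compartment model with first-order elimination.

1.6

e^(−kτ) = e^(−0.1710 × 5.93) = 0.3628
Accumulation ratio R = 1 / (1 − e^(−kτ)) = 1 / (1 − 0.3628) = 1.569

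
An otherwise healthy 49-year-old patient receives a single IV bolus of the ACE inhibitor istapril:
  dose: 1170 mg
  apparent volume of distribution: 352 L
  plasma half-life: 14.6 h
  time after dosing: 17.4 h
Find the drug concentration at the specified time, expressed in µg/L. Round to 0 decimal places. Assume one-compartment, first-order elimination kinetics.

1455 µg/L

C₀ = Dose / Vd = 1170 / 352 = 3.324 mg/L
k = ln2 / t½ = 0.693147 / 14.6 = 0.04748 h⁻¹
C = C₀ · e^(−k·t) = 3.324 × e^(−0.04748 × 17.4)
  = 3.324 × 0.4377 = 1.455 mg/L
Convert: 1.455 mg/L × 1000 = 1455 µg/L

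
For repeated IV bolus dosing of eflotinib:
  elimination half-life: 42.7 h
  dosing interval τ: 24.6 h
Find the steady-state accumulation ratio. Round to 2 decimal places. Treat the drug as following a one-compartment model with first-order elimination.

3.04

k = ln2 / t½ = 0.693147 / 42.7 = 0.01623 h⁻¹
e^(−kτ) = e^(−0.01623 × 24.6) = 0.6708
Accumulation ratio R = 1 / (1 − e^(−kτ)) = 1 / (1 − 0.6708) = 3.038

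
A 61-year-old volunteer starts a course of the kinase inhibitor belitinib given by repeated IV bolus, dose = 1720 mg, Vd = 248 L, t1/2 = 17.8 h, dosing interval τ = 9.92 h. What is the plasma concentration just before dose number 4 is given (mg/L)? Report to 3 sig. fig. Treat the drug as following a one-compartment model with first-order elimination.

C₀ per dose = Dose / Vd = 1720 / 248 = 6.935 mg/L
k = ln2 / t½ = 0.693147 / 17.8 = 0.03894 h⁻¹
Fraction remaining after one interval: r = e^(−kτ) = e^(−0.03894 × 9.92) = 0.6796
Before dose 4, 3 doses have been given (aged 1τ, 2τ, 3τ).
C_trough = C₀ × (r + r² + … + r^3) = C₀ × r(1−r^3)/(1−r)
        = 6.935 × 0.6796 × (1 − 0.3139) / (1 − 0.6796) = 10.09 mg/L

10.1 mg/L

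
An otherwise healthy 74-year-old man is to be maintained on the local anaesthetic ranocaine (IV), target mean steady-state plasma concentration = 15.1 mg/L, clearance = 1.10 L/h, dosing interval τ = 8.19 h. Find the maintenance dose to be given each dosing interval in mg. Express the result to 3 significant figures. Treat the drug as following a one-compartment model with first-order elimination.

136 mg

At steady state, Dose/τ = Css × CL.
Dose = Css × CL × τ = 15.1 × 1.100 × 8.19 = 136.0 mg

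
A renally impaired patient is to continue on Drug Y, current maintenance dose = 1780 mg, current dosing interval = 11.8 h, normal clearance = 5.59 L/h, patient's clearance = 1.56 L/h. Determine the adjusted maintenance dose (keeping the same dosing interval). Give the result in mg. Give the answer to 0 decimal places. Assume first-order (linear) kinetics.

497 mg

To keep the same average steady-state level, dosing rate must scale with clearance.
CL ratio = 1.56 / 5.59 = 0.2791
New dose (same interval) = 1780 × 0.2791 = 496.8 mg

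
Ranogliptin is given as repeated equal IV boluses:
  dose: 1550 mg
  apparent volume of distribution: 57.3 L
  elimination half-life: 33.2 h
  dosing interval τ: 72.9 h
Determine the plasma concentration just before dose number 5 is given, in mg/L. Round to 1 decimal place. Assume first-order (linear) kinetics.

C₀ per dose = Dose / Vd = 1550 / 57.3 = 27.05 mg/L
k = ln2 / t½ = 0.693147 / 33.2 = 0.02088 h⁻¹
Fraction remaining after one interval: r = e^(−kτ) = e^(−0.02088 × 72.9) = 0.2182
Before dose 5, 4 doses have been given (aged 1τ, 2τ, 3τ, 4τ).
C_trough = C₀ × (r + r² + … + r^4) = C₀ × r(1−r^4)/(1−r)
        = 27.05 × 0.2182 × (1 − 0.002267) / (1 − 0.2182) = 7.533 mg/L

7.5 mg/L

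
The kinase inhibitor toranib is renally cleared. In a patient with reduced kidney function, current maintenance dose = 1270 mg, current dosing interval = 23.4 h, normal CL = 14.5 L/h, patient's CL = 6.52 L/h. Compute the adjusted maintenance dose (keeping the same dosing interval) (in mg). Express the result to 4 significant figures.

571.1 mg

To keep the same average steady-state level, dosing rate must scale with clearance.
CL ratio = 6.52 / 14.5 = 0.4497
New dose (same interval) = 1270 × 0.4497 = 571.1 mg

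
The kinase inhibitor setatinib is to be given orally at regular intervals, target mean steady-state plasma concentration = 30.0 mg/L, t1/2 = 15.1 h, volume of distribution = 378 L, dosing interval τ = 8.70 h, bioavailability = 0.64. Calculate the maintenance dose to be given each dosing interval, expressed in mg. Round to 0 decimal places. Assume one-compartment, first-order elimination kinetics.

k = ln2 / t½ = 0.693147 / 15.1 = 0.04590 h⁻¹
CL = k × Vd = 0.04590 × 378 = 17.35 L/h
At steady state, F × (Dose/τ) = Css × CL.
Dose = Css × CL × τ / F = 30.0 × 17.35 × 8.70 / 0.64 = 7076 mg

7076 mg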